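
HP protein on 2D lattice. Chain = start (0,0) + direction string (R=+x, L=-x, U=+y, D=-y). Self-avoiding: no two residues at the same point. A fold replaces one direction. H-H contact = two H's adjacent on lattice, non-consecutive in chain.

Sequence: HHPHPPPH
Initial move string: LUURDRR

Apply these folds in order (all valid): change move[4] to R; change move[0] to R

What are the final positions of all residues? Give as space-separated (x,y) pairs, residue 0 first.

Answer: (0,0) (1,0) (1,1) (1,2) (2,2) (3,2) (4,2) (5,2)

Derivation:
Initial moves: LUURDRR
Fold: move[4]->R => LUURRRR (positions: [(0, 0), (-1, 0), (-1, 1), (-1, 2), (0, 2), (1, 2), (2, 2), (3, 2)])
Fold: move[0]->R => RUURRRR (positions: [(0, 0), (1, 0), (1, 1), (1, 2), (2, 2), (3, 2), (4, 2), (5, 2)])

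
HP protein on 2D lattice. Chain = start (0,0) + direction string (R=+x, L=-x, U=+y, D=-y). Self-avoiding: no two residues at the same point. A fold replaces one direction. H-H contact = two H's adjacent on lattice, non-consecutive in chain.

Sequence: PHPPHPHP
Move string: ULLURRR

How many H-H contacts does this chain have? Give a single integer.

Positions: [(0, 0), (0, 1), (-1, 1), (-2, 1), (-2, 2), (-1, 2), (0, 2), (1, 2)]
H-H contact: residue 1 @(0,1) - residue 6 @(0, 2)

Answer: 1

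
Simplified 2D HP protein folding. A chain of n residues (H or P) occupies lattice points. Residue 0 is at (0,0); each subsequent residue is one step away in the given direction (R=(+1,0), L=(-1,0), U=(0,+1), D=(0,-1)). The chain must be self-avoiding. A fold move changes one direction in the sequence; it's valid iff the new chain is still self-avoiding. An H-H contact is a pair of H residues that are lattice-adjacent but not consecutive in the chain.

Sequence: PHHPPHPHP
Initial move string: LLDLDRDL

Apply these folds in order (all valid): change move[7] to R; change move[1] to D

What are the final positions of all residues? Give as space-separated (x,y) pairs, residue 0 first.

Initial moves: LLDLDRDL
Fold: move[7]->R => LLDLDRDR (positions: [(0, 0), (-1, 0), (-2, 0), (-2, -1), (-3, -1), (-3, -2), (-2, -2), (-2, -3), (-1, -3)])
Fold: move[1]->D => LDDLDRDR (positions: [(0, 0), (-1, 0), (-1, -1), (-1, -2), (-2, -2), (-2, -3), (-1, -3), (-1, -4), (0, -4)])

Answer: (0,0) (-1,0) (-1,-1) (-1,-2) (-2,-2) (-2,-3) (-1,-3) (-1,-4) (0,-4)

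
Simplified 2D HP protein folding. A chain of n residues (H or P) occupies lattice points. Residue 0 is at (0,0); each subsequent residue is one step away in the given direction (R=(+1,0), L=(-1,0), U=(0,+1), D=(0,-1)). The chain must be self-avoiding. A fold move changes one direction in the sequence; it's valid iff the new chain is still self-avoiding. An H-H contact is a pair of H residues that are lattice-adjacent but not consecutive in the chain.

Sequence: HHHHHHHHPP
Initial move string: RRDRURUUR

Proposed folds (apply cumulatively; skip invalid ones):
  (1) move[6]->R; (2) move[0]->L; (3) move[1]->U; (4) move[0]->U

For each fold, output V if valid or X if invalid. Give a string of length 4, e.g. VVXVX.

Initial: RRDRURUUR -> [(0, 0), (1, 0), (2, 0), (2, -1), (3, -1), (3, 0), (4, 0), (4, 1), (4, 2), (5, 2)]
Fold 1: move[6]->R => RRDRURRUR VALID
Fold 2: move[0]->L => LRDRURRUR INVALID (collision), skipped
Fold 3: move[1]->U => RUDRURRUR INVALID (collision), skipped
Fold 4: move[0]->U => URDRURRUR VALID

Answer: VXXV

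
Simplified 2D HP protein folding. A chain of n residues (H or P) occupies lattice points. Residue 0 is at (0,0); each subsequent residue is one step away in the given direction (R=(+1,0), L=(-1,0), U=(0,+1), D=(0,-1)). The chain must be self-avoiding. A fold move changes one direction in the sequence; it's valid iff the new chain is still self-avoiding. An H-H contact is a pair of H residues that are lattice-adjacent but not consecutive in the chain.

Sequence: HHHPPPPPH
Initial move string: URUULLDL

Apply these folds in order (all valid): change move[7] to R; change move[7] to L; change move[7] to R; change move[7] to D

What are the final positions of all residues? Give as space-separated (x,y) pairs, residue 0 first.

Answer: (0,0) (0,1) (1,1) (1,2) (1,3) (0,3) (-1,3) (-1,2) (-1,1)

Derivation:
Initial moves: URUULLDL
Fold: move[7]->R => URUULLDR (positions: [(0, 0), (0, 1), (1, 1), (1, 2), (1, 3), (0, 3), (-1, 3), (-1, 2), (0, 2)])
Fold: move[7]->L => URUULLDL (positions: [(0, 0), (0, 1), (1, 1), (1, 2), (1, 3), (0, 3), (-1, 3), (-1, 2), (-2, 2)])
Fold: move[7]->R => URUULLDR (positions: [(0, 0), (0, 1), (1, 1), (1, 2), (1, 3), (0, 3), (-1, 3), (-1, 2), (0, 2)])
Fold: move[7]->D => URUULLDD (positions: [(0, 0), (0, 1), (1, 1), (1, 2), (1, 3), (0, 3), (-1, 3), (-1, 2), (-1, 1)])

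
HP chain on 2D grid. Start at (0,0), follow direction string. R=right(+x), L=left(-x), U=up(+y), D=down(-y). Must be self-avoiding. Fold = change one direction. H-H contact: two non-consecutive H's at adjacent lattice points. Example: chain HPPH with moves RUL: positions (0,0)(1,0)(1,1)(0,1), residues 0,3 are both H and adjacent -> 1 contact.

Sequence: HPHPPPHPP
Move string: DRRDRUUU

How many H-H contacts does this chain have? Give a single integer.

Answer: 0

Derivation:
Positions: [(0, 0), (0, -1), (1, -1), (2, -1), (2, -2), (3, -2), (3, -1), (3, 0), (3, 1)]
No H-H contacts found.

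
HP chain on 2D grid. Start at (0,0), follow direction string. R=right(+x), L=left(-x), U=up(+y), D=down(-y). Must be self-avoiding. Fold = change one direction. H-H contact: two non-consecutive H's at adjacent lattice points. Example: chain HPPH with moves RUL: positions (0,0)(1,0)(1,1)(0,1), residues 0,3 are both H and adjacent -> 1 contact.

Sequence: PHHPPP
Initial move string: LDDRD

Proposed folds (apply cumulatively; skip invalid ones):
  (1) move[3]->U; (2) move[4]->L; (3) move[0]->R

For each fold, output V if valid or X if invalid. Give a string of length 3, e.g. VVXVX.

Answer: XXV

Derivation:
Initial: LDDRD -> [(0, 0), (-1, 0), (-1, -1), (-1, -2), (0, -2), (0, -3)]
Fold 1: move[3]->U => LDDUD INVALID (collision), skipped
Fold 2: move[4]->L => LDDRL INVALID (collision), skipped
Fold 3: move[0]->R => RDDRD VALID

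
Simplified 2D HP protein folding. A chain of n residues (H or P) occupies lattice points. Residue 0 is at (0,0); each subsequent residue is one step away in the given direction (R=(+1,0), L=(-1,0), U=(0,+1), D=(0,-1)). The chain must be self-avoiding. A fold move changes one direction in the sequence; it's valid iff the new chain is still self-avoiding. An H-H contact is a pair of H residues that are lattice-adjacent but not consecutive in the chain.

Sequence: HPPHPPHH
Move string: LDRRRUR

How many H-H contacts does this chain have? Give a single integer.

Positions: [(0, 0), (-1, 0), (-1, -1), (0, -1), (1, -1), (2, -1), (2, 0), (3, 0)]
H-H contact: residue 0 @(0,0) - residue 3 @(0, -1)

Answer: 1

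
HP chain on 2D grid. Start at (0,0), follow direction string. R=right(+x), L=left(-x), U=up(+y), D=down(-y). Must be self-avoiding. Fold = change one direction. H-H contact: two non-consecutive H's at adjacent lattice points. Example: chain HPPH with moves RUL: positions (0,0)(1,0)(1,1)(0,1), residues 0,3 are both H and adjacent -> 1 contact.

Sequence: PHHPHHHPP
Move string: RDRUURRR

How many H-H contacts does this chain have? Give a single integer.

Answer: 1

Derivation:
Positions: [(0, 0), (1, 0), (1, -1), (2, -1), (2, 0), (2, 1), (3, 1), (4, 1), (5, 1)]
H-H contact: residue 1 @(1,0) - residue 4 @(2, 0)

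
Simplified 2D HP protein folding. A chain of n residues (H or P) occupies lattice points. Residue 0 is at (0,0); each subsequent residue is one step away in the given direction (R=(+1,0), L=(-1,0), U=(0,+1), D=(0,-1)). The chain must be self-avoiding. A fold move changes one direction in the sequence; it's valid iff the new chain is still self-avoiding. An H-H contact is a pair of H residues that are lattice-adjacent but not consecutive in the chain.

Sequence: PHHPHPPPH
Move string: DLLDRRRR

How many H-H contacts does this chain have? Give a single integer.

Positions: [(0, 0), (0, -1), (-1, -1), (-2, -1), (-2, -2), (-1, -2), (0, -2), (1, -2), (2, -2)]
No H-H contacts found.

Answer: 0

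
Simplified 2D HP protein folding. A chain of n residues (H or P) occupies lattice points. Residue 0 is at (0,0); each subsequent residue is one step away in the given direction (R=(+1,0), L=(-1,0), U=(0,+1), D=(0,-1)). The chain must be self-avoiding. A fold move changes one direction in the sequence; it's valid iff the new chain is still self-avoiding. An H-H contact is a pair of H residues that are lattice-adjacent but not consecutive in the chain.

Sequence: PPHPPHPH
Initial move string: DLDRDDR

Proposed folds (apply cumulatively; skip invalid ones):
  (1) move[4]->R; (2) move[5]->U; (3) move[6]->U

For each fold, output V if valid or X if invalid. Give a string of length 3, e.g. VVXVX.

Initial: DLDRDDR -> [(0, 0), (0, -1), (-1, -1), (-1, -2), (0, -2), (0, -3), (0, -4), (1, -4)]
Fold 1: move[4]->R => DLDRRDR VALID
Fold 2: move[5]->U => DLDRRUR VALID
Fold 3: move[6]->U => DLDRRUU VALID

Answer: VVV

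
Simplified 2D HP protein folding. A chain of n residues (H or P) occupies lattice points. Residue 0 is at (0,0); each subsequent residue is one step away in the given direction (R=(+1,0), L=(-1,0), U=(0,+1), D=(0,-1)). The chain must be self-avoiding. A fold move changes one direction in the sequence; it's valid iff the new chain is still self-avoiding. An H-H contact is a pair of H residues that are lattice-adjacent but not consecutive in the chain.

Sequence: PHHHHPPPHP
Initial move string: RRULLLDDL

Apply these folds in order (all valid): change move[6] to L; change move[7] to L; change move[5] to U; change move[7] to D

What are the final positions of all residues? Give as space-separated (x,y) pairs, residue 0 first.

Initial moves: RRULLLDDL
Fold: move[6]->L => RRULLLLDL (positions: [(0, 0), (1, 0), (2, 0), (2, 1), (1, 1), (0, 1), (-1, 1), (-2, 1), (-2, 0), (-3, 0)])
Fold: move[7]->L => RRULLLLLL (positions: [(0, 0), (1, 0), (2, 0), (2, 1), (1, 1), (0, 1), (-1, 1), (-2, 1), (-3, 1), (-4, 1)])
Fold: move[5]->U => RRULLULLL (positions: [(0, 0), (1, 0), (2, 0), (2, 1), (1, 1), (0, 1), (0, 2), (-1, 2), (-2, 2), (-3, 2)])
Fold: move[7]->D => RRULLULDL (positions: [(0, 0), (1, 0), (2, 0), (2, 1), (1, 1), (0, 1), (0, 2), (-1, 2), (-1, 1), (-2, 1)])

Answer: (0,0) (1,0) (2,0) (2,1) (1,1) (0,1) (0,2) (-1,2) (-1,1) (-2,1)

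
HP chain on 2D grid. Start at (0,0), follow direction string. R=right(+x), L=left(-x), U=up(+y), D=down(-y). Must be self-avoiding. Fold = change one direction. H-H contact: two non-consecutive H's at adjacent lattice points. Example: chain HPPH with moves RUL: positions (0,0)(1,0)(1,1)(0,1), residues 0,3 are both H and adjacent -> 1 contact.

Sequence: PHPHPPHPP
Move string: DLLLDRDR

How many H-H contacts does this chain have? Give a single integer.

Positions: [(0, 0), (0, -1), (-1, -1), (-2, -1), (-3, -1), (-3, -2), (-2, -2), (-2, -3), (-1, -3)]
H-H contact: residue 3 @(-2,-1) - residue 6 @(-2, -2)

Answer: 1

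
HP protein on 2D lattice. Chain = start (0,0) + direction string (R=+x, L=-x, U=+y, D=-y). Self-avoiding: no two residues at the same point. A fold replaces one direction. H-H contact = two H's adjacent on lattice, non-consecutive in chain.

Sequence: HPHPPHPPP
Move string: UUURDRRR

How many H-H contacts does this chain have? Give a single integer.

Answer: 1

Derivation:
Positions: [(0, 0), (0, 1), (0, 2), (0, 3), (1, 3), (1, 2), (2, 2), (3, 2), (4, 2)]
H-H contact: residue 2 @(0,2) - residue 5 @(1, 2)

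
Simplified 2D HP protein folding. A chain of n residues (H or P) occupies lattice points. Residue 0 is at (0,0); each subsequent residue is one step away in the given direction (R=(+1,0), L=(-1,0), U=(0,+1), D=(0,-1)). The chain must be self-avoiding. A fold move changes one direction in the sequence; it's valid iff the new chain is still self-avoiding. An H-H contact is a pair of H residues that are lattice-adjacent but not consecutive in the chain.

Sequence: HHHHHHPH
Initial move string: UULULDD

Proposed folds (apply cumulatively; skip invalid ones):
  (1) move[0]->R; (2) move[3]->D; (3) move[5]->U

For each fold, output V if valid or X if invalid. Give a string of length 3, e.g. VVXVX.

Initial: UULULDD -> [(0, 0), (0, 1), (0, 2), (-1, 2), (-1, 3), (-2, 3), (-2, 2), (-2, 1)]
Fold 1: move[0]->R => RULULDD VALID
Fold 2: move[3]->D => RULDLDD INVALID (collision), skipped
Fold 3: move[5]->U => RULULUD INVALID (collision), skipped

Answer: VXX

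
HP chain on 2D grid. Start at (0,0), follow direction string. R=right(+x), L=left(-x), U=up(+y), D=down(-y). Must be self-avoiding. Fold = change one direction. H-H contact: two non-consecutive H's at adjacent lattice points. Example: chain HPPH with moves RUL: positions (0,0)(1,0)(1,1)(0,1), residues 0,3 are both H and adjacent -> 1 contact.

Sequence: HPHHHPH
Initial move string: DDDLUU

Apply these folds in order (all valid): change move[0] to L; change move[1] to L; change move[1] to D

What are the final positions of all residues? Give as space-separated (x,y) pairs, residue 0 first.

Initial moves: DDDLUU
Fold: move[0]->L => LDDLUU (positions: [(0, 0), (-1, 0), (-1, -1), (-1, -2), (-2, -2), (-2, -1), (-2, 0)])
Fold: move[1]->L => LLDLUU (positions: [(0, 0), (-1, 0), (-2, 0), (-2, -1), (-3, -1), (-3, 0), (-3, 1)])
Fold: move[1]->D => LDDLUU (positions: [(0, 0), (-1, 0), (-1, -1), (-1, -2), (-2, -2), (-2, -1), (-2, 0)])

Answer: (0,0) (-1,0) (-1,-1) (-1,-2) (-2,-2) (-2,-1) (-2,0)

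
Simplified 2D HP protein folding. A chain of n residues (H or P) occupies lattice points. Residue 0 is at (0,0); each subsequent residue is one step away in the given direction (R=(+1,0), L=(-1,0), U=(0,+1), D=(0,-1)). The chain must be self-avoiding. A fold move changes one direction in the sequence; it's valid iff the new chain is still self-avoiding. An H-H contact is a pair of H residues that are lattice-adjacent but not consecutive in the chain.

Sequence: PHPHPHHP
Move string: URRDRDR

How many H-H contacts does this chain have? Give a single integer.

Answer: 0

Derivation:
Positions: [(0, 0), (0, 1), (1, 1), (2, 1), (2, 0), (3, 0), (3, -1), (4, -1)]
No H-H contacts found.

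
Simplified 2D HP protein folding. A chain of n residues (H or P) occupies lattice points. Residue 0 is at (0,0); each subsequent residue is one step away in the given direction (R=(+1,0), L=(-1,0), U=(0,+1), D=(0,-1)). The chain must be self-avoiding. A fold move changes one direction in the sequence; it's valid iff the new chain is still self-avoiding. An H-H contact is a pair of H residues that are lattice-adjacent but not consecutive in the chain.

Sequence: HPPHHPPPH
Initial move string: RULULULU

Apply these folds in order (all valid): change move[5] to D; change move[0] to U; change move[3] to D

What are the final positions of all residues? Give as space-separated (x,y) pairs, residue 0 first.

Answer: (0,0) (0,1) (0,2) (-1,2) (-1,1) (-2,1) (-2,0) (-3,0) (-3,1)

Derivation:
Initial moves: RULULULU
Fold: move[5]->D => RULULDLU (positions: [(0, 0), (1, 0), (1, 1), (0, 1), (0, 2), (-1, 2), (-1, 1), (-2, 1), (-2, 2)])
Fold: move[0]->U => UULULDLU (positions: [(0, 0), (0, 1), (0, 2), (-1, 2), (-1, 3), (-2, 3), (-2, 2), (-3, 2), (-3, 3)])
Fold: move[3]->D => UULDLDLU (positions: [(0, 0), (0, 1), (0, 2), (-1, 2), (-1, 1), (-2, 1), (-2, 0), (-3, 0), (-3, 1)])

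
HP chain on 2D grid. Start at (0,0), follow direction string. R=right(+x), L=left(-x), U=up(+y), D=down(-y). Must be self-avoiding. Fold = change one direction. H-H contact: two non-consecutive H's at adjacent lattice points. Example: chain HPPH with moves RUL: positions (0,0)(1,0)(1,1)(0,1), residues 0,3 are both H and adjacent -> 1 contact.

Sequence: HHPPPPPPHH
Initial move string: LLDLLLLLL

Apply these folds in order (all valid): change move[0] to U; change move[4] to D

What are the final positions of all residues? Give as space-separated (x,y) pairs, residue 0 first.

Initial moves: LLDLLLLLL
Fold: move[0]->U => ULDLLLLLL (positions: [(0, 0), (0, 1), (-1, 1), (-1, 0), (-2, 0), (-3, 0), (-4, 0), (-5, 0), (-6, 0), (-7, 0)])
Fold: move[4]->D => ULDLDLLLL (positions: [(0, 0), (0, 1), (-1, 1), (-1, 0), (-2, 0), (-2, -1), (-3, -1), (-4, -1), (-5, -1), (-6, -1)])

Answer: (0,0) (0,1) (-1,1) (-1,0) (-2,0) (-2,-1) (-3,-1) (-4,-1) (-5,-1) (-6,-1)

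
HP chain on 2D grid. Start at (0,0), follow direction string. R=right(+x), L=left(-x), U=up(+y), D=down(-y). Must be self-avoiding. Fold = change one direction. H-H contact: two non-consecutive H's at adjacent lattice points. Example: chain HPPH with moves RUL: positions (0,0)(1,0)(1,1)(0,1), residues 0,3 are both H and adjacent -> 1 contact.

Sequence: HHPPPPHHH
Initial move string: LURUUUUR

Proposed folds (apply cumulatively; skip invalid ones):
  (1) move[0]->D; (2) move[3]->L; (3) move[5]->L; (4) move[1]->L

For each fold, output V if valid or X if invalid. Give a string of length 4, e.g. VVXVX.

Answer: XXVX

Derivation:
Initial: LURUUUUR -> [(0, 0), (-1, 0), (-1, 1), (0, 1), (0, 2), (0, 3), (0, 4), (0, 5), (1, 5)]
Fold 1: move[0]->D => DURUUUUR INVALID (collision), skipped
Fold 2: move[3]->L => LURLUUUR INVALID (collision), skipped
Fold 3: move[5]->L => LURUULUR VALID
Fold 4: move[1]->L => LLRUULUR INVALID (collision), skipped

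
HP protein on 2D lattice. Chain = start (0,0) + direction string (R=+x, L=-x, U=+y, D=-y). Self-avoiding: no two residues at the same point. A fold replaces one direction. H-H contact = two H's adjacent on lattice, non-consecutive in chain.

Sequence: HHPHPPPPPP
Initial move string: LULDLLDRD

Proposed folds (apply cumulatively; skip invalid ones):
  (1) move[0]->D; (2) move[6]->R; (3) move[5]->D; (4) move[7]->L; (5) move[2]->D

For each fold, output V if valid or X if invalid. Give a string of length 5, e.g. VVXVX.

Answer: XXVVX

Derivation:
Initial: LULDLLDRD -> [(0, 0), (-1, 0), (-1, 1), (-2, 1), (-2, 0), (-3, 0), (-4, 0), (-4, -1), (-3, -1), (-3, -2)]
Fold 1: move[0]->D => DULDLLDRD INVALID (collision), skipped
Fold 2: move[6]->R => LULDLLRRD INVALID (collision), skipped
Fold 3: move[5]->D => LULDLDDRD VALID
Fold 4: move[7]->L => LULDLDDLD VALID
Fold 5: move[2]->D => LUDDLDDLD INVALID (collision), skipped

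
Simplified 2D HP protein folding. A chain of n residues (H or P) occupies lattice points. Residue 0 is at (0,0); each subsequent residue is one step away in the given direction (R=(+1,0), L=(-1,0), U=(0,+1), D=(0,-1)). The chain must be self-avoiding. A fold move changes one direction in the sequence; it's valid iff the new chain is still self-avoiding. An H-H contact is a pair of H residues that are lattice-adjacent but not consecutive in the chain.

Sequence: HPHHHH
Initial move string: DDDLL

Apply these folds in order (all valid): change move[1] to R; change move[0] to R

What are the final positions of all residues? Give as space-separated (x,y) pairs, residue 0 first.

Initial moves: DDDLL
Fold: move[1]->R => DRDLL (positions: [(0, 0), (0, -1), (1, -1), (1, -2), (0, -2), (-1, -2)])
Fold: move[0]->R => RRDLL (positions: [(0, 0), (1, 0), (2, 0), (2, -1), (1, -1), (0, -1)])

Answer: (0,0) (1,0) (2,0) (2,-1) (1,-1) (0,-1)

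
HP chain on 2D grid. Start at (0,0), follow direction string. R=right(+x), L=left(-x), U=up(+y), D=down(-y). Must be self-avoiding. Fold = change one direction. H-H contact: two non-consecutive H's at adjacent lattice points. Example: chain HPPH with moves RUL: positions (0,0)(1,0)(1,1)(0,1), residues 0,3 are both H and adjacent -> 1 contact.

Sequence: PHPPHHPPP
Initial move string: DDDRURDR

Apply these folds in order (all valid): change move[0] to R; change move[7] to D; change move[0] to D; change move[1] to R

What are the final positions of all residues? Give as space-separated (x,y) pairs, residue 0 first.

Initial moves: DDDRURDR
Fold: move[0]->R => RDDRURDR (positions: [(0, 0), (1, 0), (1, -1), (1, -2), (2, -2), (2, -1), (3, -1), (3, -2), (4, -2)])
Fold: move[7]->D => RDDRURDD (positions: [(0, 0), (1, 0), (1, -1), (1, -2), (2, -2), (2, -1), (3, -1), (3, -2), (3, -3)])
Fold: move[0]->D => DDDRURDD (positions: [(0, 0), (0, -1), (0, -2), (0, -3), (1, -3), (1, -2), (2, -2), (2, -3), (2, -4)])
Fold: move[1]->R => DRDRURDD (positions: [(0, 0), (0, -1), (1, -1), (1, -2), (2, -2), (2, -1), (3, -1), (3, -2), (3, -3)])

Answer: (0,0) (0,-1) (1,-1) (1,-2) (2,-2) (2,-1) (3,-1) (3,-2) (3,-3)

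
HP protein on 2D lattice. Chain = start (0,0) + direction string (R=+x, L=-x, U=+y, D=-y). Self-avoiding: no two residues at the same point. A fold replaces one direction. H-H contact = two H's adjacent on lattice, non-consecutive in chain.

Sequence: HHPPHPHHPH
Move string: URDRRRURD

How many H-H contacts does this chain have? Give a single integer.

Answer: 1

Derivation:
Positions: [(0, 0), (0, 1), (1, 1), (1, 0), (2, 0), (3, 0), (4, 0), (4, 1), (5, 1), (5, 0)]
H-H contact: residue 6 @(4,0) - residue 9 @(5, 0)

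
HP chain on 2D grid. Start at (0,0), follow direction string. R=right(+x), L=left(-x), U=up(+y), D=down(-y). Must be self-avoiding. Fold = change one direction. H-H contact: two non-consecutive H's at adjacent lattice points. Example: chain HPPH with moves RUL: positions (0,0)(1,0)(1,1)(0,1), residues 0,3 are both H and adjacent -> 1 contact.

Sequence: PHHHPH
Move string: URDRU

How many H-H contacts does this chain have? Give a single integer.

Answer: 1

Derivation:
Positions: [(0, 0), (0, 1), (1, 1), (1, 0), (2, 0), (2, 1)]
H-H contact: residue 2 @(1,1) - residue 5 @(2, 1)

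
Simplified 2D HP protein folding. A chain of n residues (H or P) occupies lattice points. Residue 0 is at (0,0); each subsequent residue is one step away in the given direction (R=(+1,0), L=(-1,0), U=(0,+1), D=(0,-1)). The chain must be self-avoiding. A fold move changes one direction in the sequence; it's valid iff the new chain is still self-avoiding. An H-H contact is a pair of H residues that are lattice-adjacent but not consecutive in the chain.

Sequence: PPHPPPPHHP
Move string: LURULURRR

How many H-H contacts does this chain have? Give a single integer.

Positions: [(0, 0), (-1, 0), (-1, 1), (0, 1), (0, 2), (-1, 2), (-1, 3), (0, 3), (1, 3), (2, 3)]
No H-H contacts found.

Answer: 0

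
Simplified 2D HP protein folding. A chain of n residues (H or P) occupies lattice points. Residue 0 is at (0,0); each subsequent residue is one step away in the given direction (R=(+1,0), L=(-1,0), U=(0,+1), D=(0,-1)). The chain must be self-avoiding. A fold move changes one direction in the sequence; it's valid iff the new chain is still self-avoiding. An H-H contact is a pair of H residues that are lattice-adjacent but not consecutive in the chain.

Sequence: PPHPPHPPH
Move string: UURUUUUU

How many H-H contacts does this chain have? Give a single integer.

Answer: 0

Derivation:
Positions: [(0, 0), (0, 1), (0, 2), (1, 2), (1, 3), (1, 4), (1, 5), (1, 6), (1, 7)]
No H-H contacts found.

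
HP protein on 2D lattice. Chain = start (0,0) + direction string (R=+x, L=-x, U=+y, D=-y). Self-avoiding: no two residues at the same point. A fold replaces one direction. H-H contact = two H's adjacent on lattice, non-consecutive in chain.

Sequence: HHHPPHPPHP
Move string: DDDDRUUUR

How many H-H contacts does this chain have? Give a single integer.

Answer: 1

Derivation:
Positions: [(0, 0), (0, -1), (0, -2), (0, -3), (0, -4), (1, -4), (1, -3), (1, -2), (1, -1), (2, -1)]
H-H contact: residue 1 @(0,-1) - residue 8 @(1, -1)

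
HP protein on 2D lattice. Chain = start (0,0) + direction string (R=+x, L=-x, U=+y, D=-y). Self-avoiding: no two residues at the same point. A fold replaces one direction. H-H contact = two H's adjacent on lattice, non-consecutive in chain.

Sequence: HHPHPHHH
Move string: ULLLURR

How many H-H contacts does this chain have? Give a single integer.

Answer: 1

Derivation:
Positions: [(0, 0), (0, 1), (-1, 1), (-2, 1), (-3, 1), (-3, 2), (-2, 2), (-1, 2)]
H-H contact: residue 3 @(-2,1) - residue 6 @(-2, 2)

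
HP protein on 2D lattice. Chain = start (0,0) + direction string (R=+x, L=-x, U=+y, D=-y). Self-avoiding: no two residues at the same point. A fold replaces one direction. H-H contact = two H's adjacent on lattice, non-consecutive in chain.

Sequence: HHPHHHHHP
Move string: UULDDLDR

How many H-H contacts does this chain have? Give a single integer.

Positions: [(0, 0), (0, 1), (0, 2), (-1, 2), (-1, 1), (-1, 0), (-2, 0), (-2, -1), (-1, -1)]
H-H contact: residue 0 @(0,0) - residue 5 @(-1, 0)
H-H contact: residue 1 @(0,1) - residue 4 @(-1, 1)

Answer: 2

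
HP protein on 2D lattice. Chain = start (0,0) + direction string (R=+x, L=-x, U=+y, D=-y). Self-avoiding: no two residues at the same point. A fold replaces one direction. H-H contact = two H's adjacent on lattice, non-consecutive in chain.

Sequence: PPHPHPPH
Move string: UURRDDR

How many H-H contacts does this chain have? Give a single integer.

Positions: [(0, 0), (0, 1), (0, 2), (1, 2), (2, 2), (2, 1), (2, 0), (3, 0)]
No H-H contacts found.

Answer: 0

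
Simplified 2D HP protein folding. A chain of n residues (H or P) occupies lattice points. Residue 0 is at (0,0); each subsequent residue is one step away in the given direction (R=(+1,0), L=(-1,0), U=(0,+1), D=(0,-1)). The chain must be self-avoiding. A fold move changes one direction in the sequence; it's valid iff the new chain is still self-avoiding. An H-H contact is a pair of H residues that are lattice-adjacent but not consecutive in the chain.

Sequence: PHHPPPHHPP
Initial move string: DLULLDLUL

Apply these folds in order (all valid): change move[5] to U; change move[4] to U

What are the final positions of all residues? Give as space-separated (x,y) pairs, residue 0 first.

Answer: (0,0) (0,-1) (-1,-1) (-1,0) (-2,0) (-2,1) (-2,2) (-3,2) (-3,3) (-4,3)

Derivation:
Initial moves: DLULLDLUL
Fold: move[5]->U => DLULLULUL (positions: [(0, 0), (0, -1), (-1, -1), (-1, 0), (-2, 0), (-3, 0), (-3, 1), (-4, 1), (-4, 2), (-5, 2)])
Fold: move[4]->U => DLULUULUL (positions: [(0, 0), (0, -1), (-1, -1), (-1, 0), (-2, 0), (-2, 1), (-2, 2), (-3, 2), (-3, 3), (-4, 3)])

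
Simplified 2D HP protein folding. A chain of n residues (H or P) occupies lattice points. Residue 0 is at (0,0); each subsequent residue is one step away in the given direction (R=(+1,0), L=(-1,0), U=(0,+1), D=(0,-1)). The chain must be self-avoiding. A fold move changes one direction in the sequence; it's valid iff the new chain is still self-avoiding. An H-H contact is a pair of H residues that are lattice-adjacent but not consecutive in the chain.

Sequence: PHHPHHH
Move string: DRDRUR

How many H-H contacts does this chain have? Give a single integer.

Positions: [(0, 0), (0, -1), (1, -1), (1, -2), (2, -2), (2, -1), (3, -1)]
H-H contact: residue 2 @(1,-1) - residue 5 @(2, -1)

Answer: 1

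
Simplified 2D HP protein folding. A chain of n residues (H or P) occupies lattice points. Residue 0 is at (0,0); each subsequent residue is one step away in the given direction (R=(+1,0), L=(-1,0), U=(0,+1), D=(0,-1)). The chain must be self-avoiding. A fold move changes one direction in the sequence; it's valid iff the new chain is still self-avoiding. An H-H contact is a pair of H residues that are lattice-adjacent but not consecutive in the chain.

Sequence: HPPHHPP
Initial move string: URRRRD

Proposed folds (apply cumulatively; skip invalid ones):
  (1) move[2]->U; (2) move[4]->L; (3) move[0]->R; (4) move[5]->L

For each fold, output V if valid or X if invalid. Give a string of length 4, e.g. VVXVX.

Initial: URRRRD -> [(0, 0), (0, 1), (1, 1), (2, 1), (3, 1), (4, 1), (4, 0)]
Fold 1: move[2]->U => URURRD VALID
Fold 2: move[4]->L => URURLD INVALID (collision), skipped
Fold 3: move[0]->R => RRURRD VALID
Fold 4: move[5]->L => RRURRL INVALID (collision), skipped

Answer: VXVX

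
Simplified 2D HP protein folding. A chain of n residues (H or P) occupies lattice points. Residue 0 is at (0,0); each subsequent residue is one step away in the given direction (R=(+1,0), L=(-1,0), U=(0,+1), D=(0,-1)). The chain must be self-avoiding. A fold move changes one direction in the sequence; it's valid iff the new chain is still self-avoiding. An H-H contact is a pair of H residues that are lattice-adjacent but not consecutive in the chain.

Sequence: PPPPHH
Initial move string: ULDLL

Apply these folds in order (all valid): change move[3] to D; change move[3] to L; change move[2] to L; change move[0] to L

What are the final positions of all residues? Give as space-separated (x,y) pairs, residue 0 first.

Answer: (0,0) (-1,0) (-2,0) (-3,0) (-4,0) (-5,0)

Derivation:
Initial moves: ULDLL
Fold: move[3]->D => ULDDL (positions: [(0, 0), (0, 1), (-1, 1), (-1, 0), (-1, -1), (-2, -1)])
Fold: move[3]->L => ULDLL (positions: [(0, 0), (0, 1), (-1, 1), (-1, 0), (-2, 0), (-3, 0)])
Fold: move[2]->L => ULLLL (positions: [(0, 0), (0, 1), (-1, 1), (-2, 1), (-3, 1), (-4, 1)])
Fold: move[0]->L => LLLLL (positions: [(0, 0), (-1, 0), (-2, 0), (-3, 0), (-4, 0), (-5, 0)])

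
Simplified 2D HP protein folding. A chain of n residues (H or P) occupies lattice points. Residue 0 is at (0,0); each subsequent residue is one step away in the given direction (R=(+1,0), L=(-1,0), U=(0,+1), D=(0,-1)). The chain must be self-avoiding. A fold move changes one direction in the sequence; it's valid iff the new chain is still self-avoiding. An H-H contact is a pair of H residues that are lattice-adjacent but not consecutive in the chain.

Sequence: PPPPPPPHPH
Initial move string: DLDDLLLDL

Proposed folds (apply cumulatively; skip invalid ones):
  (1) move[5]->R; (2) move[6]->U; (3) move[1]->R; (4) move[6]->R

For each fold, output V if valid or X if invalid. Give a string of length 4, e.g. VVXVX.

Answer: XXVX

Derivation:
Initial: DLDDLLLDL -> [(0, 0), (0, -1), (-1, -1), (-1, -2), (-1, -3), (-2, -3), (-3, -3), (-4, -3), (-4, -4), (-5, -4)]
Fold 1: move[5]->R => DLDDLRLDL INVALID (collision), skipped
Fold 2: move[6]->U => DLDDLLUDL INVALID (collision), skipped
Fold 3: move[1]->R => DRDDLLLDL VALID
Fold 4: move[6]->R => DRDDLLRDL INVALID (collision), skipped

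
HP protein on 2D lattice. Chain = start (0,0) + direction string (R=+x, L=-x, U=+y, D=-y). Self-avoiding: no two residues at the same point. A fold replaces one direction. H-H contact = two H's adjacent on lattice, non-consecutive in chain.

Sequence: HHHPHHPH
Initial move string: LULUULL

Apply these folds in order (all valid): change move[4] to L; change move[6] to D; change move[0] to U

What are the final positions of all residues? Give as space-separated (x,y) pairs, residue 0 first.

Initial moves: LULUULL
Fold: move[4]->L => LULULLL (positions: [(0, 0), (-1, 0), (-1, 1), (-2, 1), (-2, 2), (-3, 2), (-4, 2), (-5, 2)])
Fold: move[6]->D => LULULLD (positions: [(0, 0), (-1, 0), (-1, 1), (-2, 1), (-2, 2), (-3, 2), (-4, 2), (-4, 1)])
Fold: move[0]->U => UULULLD (positions: [(0, 0), (0, 1), (0, 2), (-1, 2), (-1, 3), (-2, 3), (-3, 3), (-3, 2)])

Answer: (0,0) (0,1) (0,2) (-1,2) (-1,3) (-2,3) (-3,3) (-3,2)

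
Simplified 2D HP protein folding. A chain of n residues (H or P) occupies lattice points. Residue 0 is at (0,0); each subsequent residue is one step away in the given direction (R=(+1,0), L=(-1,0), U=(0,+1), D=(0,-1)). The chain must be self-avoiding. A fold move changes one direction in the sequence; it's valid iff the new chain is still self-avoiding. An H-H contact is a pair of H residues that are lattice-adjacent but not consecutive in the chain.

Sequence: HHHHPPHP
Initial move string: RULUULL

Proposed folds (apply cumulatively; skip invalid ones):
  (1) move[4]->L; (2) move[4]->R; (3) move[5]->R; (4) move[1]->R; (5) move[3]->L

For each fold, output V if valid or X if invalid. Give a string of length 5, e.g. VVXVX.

Answer: VXXXV

Derivation:
Initial: RULUULL -> [(0, 0), (1, 0), (1, 1), (0, 1), (0, 2), (0, 3), (-1, 3), (-2, 3)]
Fold 1: move[4]->L => RULULLL VALID
Fold 2: move[4]->R => RULURLL INVALID (collision), skipped
Fold 3: move[5]->R => RULULRL INVALID (collision), skipped
Fold 4: move[1]->R => RRLULLL INVALID (collision), skipped
Fold 5: move[3]->L => RULLLLL VALID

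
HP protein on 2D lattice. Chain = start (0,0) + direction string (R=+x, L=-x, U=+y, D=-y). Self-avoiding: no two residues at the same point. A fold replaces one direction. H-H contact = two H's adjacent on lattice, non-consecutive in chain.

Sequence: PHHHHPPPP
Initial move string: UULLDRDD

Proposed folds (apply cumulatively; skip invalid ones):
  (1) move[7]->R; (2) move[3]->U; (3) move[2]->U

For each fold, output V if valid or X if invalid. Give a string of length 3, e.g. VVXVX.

Initial: UULLDRDD -> [(0, 0), (0, 1), (0, 2), (-1, 2), (-2, 2), (-2, 1), (-1, 1), (-1, 0), (-1, -1)]
Fold 1: move[7]->R => UULLDRDR INVALID (collision), skipped
Fold 2: move[3]->U => UULUDRDD INVALID (collision), skipped
Fold 3: move[2]->U => UUULDRDD INVALID (collision), skipped

Answer: XXX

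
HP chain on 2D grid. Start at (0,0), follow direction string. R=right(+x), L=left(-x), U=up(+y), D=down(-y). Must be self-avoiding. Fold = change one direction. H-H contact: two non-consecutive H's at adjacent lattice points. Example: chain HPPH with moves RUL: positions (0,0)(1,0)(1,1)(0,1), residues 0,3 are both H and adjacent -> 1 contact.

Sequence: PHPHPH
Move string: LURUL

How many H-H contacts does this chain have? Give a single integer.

Positions: [(0, 0), (-1, 0), (-1, 1), (0, 1), (0, 2), (-1, 2)]
No H-H contacts found.

Answer: 0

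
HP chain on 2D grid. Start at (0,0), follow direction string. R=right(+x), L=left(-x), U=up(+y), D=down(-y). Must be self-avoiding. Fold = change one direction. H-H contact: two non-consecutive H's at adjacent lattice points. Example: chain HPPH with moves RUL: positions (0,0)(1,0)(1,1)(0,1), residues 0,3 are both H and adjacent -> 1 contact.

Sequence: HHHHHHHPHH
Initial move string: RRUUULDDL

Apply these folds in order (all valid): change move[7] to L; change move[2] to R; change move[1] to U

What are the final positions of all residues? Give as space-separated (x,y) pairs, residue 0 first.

Answer: (0,0) (1,0) (1,1) (2,1) (2,2) (2,3) (1,3) (1,2) (0,2) (-1,2)

Derivation:
Initial moves: RRUUULDDL
Fold: move[7]->L => RRUUULDLL (positions: [(0, 0), (1, 0), (2, 0), (2, 1), (2, 2), (2, 3), (1, 3), (1, 2), (0, 2), (-1, 2)])
Fold: move[2]->R => RRRUULDLL (positions: [(0, 0), (1, 0), (2, 0), (3, 0), (3, 1), (3, 2), (2, 2), (2, 1), (1, 1), (0, 1)])
Fold: move[1]->U => RURUULDLL (positions: [(0, 0), (1, 0), (1, 1), (2, 1), (2, 2), (2, 3), (1, 3), (1, 2), (0, 2), (-1, 2)])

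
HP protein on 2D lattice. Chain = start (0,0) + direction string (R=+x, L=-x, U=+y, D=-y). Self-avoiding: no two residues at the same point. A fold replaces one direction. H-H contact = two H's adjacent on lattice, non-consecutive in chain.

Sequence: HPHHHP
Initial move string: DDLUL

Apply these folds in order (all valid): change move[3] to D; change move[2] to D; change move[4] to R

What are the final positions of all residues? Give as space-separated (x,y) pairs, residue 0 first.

Answer: (0,0) (0,-1) (0,-2) (0,-3) (0,-4) (1,-4)

Derivation:
Initial moves: DDLUL
Fold: move[3]->D => DDLDL (positions: [(0, 0), (0, -1), (0, -2), (-1, -2), (-1, -3), (-2, -3)])
Fold: move[2]->D => DDDDL (positions: [(0, 0), (0, -1), (0, -2), (0, -3), (0, -4), (-1, -4)])
Fold: move[4]->R => DDDDR (positions: [(0, 0), (0, -1), (0, -2), (0, -3), (0, -4), (1, -4)])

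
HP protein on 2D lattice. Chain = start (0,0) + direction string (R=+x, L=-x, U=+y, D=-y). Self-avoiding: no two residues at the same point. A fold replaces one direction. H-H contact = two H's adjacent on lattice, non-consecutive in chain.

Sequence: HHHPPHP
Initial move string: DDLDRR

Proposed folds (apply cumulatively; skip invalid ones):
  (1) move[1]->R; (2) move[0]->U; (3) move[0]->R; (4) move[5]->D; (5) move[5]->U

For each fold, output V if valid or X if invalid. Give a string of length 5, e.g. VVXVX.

Initial: DDLDRR -> [(0, 0), (0, -1), (0, -2), (-1, -2), (-1, -3), (0, -3), (1, -3)]
Fold 1: move[1]->R => DRLDRR INVALID (collision), skipped
Fold 2: move[0]->U => UDLDRR INVALID (collision), skipped
Fold 3: move[0]->R => RDLDRR VALID
Fold 4: move[5]->D => RDLDRD VALID
Fold 5: move[5]->U => RDLDRU INVALID (collision), skipped

Answer: XXVVX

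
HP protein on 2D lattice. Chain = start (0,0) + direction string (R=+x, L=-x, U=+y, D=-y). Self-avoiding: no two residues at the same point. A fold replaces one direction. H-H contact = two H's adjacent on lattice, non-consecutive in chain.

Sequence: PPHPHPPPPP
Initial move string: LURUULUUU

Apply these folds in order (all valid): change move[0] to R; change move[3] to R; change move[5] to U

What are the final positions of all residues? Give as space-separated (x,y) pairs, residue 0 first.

Initial moves: LURUULUUU
Fold: move[0]->R => RURUULUUU (positions: [(0, 0), (1, 0), (1, 1), (2, 1), (2, 2), (2, 3), (1, 3), (1, 4), (1, 5), (1, 6)])
Fold: move[3]->R => RURRULUUU (positions: [(0, 0), (1, 0), (1, 1), (2, 1), (3, 1), (3, 2), (2, 2), (2, 3), (2, 4), (2, 5)])
Fold: move[5]->U => RURRUUUUU (positions: [(0, 0), (1, 0), (1, 1), (2, 1), (3, 1), (3, 2), (3, 3), (3, 4), (3, 5), (3, 6)])

Answer: (0,0) (1,0) (1,1) (2,1) (3,1) (3,2) (3,3) (3,4) (3,5) (3,6)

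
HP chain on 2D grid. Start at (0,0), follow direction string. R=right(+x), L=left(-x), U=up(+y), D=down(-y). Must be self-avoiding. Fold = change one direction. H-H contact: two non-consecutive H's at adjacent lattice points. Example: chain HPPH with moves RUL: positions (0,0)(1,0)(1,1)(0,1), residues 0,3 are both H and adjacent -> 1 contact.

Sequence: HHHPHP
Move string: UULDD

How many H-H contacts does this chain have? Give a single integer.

Positions: [(0, 0), (0, 1), (0, 2), (-1, 2), (-1, 1), (-1, 0)]
H-H contact: residue 1 @(0,1) - residue 4 @(-1, 1)

Answer: 1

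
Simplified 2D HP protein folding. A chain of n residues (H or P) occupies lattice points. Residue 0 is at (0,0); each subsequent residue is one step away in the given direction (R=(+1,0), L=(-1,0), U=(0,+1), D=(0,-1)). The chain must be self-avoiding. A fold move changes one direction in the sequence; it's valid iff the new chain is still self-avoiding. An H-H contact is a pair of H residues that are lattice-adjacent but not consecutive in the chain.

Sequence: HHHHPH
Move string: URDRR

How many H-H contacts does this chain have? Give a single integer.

Answer: 1

Derivation:
Positions: [(0, 0), (0, 1), (1, 1), (1, 0), (2, 0), (3, 0)]
H-H contact: residue 0 @(0,0) - residue 3 @(1, 0)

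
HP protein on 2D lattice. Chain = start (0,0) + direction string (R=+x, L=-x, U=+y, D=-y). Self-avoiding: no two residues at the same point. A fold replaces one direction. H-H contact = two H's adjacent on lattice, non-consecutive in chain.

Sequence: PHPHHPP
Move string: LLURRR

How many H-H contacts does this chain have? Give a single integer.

Answer: 1

Derivation:
Positions: [(0, 0), (-1, 0), (-2, 0), (-2, 1), (-1, 1), (0, 1), (1, 1)]
H-H contact: residue 1 @(-1,0) - residue 4 @(-1, 1)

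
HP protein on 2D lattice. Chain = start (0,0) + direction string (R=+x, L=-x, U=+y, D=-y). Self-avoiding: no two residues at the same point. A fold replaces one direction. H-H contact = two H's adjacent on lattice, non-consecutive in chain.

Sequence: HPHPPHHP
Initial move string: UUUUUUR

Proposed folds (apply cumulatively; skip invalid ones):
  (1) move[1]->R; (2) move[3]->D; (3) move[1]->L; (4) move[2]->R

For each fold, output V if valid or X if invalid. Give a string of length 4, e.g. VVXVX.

Initial: UUUUUUR -> [(0, 0), (0, 1), (0, 2), (0, 3), (0, 4), (0, 5), (0, 6), (1, 6)]
Fold 1: move[1]->R => URUUUUR VALID
Fold 2: move[3]->D => URUDUUR INVALID (collision), skipped
Fold 3: move[1]->L => ULUUUUR VALID
Fold 4: move[2]->R => ULRUUUR INVALID (collision), skipped

Answer: VXVX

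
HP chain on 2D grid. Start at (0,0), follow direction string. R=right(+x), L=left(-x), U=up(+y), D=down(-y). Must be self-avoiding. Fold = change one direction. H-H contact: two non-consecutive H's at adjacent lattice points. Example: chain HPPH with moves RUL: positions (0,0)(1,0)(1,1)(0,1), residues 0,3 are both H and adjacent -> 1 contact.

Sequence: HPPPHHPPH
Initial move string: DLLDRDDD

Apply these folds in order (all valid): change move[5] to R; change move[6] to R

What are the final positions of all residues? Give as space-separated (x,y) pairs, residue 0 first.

Answer: (0,0) (0,-1) (-1,-1) (-2,-1) (-2,-2) (-1,-2) (0,-2) (1,-2) (1,-3)

Derivation:
Initial moves: DLLDRDDD
Fold: move[5]->R => DLLDRRDD (positions: [(0, 0), (0, -1), (-1, -1), (-2, -1), (-2, -2), (-1, -2), (0, -2), (0, -3), (0, -4)])
Fold: move[6]->R => DLLDRRRD (positions: [(0, 0), (0, -1), (-1, -1), (-2, -1), (-2, -2), (-1, -2), (0, -2), (1, -2), (1, -3)])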